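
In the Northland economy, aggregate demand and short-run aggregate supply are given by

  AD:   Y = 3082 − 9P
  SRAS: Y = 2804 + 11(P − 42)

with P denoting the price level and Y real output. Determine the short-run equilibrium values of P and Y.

P = 37, Y = 2749

Write SRAS as Y = 2804 + 11P − 462 = 2342 + 11P.
Set AD = SRAS: 3082 − 9P = 2342 + 11P, so 740 = 20P and P = 37.
Then Y = 3082 − 9·37 = 2749.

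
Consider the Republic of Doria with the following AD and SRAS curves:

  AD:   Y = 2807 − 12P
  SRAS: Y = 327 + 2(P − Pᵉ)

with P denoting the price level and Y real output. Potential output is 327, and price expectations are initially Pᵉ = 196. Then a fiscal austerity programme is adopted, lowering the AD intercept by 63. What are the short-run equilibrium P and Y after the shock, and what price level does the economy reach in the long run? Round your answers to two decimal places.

AD shifts left: new AD is Y = 2744 − 12P. With Pᵉ = 196, SRAS is Y = 2P − 65.
Short run: 2744 − 12P = 2P − 65 gives 2809 = 14P, so P = 200.64 and Y = 2744 − 12P = 336.29.
Y = 336.29 is above potential 327; expectations adjust and SRAS shifts left until Y = 327.
Long run: on the new AD curve, 327 = 2744 − 12P gives P = 201.42.

Short run: P = 200.64, Y = 336.29. Long run: P = 201.42.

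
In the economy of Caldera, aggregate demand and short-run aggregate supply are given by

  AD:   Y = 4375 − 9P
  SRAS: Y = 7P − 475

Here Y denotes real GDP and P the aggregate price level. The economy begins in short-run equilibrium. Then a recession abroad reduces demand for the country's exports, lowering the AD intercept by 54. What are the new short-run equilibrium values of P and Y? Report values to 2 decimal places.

This is a negative demand shock: AD shifts left.
New AD: Y = 4321 − 9P.
Set AD = SRAS: 4321 − 9P = 7P − 475, so 4796 = 16P and P = 299.75.
Substituting into AD, Y = 1623.25.

P = 299.75, Y = 1623.25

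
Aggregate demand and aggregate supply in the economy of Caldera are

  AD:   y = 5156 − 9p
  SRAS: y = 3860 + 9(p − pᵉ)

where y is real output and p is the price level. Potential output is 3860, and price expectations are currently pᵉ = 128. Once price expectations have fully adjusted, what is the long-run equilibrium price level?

Long-run p = 144

Short run: with pᵉ = 128, SRAS is y = 2708 + 9p. Setting AD = SRAS gives 2448 = 18p, so p = 136 and y = 5156 − 9·136 = 3932.
Output 3932 is above potential 3860, so over time expected prices rise and SRAS shifts left until y returns to 3860.
Long run: y = 3860 on the AD curve gives 3860 = 5156 − 9p, so p = 144.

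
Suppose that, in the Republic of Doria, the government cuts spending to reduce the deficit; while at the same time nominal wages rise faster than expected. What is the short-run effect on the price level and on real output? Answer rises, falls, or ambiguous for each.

The first event is a negative demand shock: AD shifts left, which by itself pushes P down and Y down.
The second is an adverse supply shock: SRAS shifts left, which by itself pushes P up and Y down.
The two shocks push P in opposite directions, so the effect on P is ambiguous. Both shocks push Y down, so Y falls.

Price level: ambiguous; output: falls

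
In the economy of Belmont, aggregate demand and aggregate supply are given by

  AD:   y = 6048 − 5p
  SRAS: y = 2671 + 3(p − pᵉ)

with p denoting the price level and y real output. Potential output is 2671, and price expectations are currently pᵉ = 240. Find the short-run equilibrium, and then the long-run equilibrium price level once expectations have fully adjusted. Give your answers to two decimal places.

Short run: with pᵉ = 240, SRAS is y = 1951 + 3p. Setting AD = SRAS gives 4097 = 8p, so p = 512.13 and y = 6048 − 5p = 3487.38.
Output 3487.38 is above potential 2671, so over time expected prices rise and SRAS shifts left until y returns to 2671.
Long run: y = 2671 on the AD curve gives 2671 = 6048 − 5p, so p = 675.40.

Short run: p = 512.13, y = 3487.38. Long run: p = 675.40.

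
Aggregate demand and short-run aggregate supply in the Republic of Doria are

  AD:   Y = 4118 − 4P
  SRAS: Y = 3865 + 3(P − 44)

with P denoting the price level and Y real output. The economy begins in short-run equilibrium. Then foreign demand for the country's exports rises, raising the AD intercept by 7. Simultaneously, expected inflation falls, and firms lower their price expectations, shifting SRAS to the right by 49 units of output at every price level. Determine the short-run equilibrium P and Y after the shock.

After both shocks: AD is Y = 4125 − 4P and SRAS is Y = 3782 + 3P.
Setting them equal: 343 = 7P, so P = 49.
Y = 4125 − 4·49 = 3929.

P = 49, Y = 3929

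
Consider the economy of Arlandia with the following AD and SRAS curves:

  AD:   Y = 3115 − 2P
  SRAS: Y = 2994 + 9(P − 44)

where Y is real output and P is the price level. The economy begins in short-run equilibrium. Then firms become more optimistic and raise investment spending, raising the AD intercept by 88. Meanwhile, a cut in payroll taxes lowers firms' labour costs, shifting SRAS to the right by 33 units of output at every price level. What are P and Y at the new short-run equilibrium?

After both shocks: AD is Y = 3203 − 2P and SRAS is Y = 2631 + 9P.
Setting them equal: 572 = 11P, so P = 52.
Y = 3203 − 2·52 = 3099.

P = 52, Y = 3099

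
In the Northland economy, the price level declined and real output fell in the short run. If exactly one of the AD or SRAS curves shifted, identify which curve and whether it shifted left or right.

P fell and Y fell. An AD shift moves P and Y in the same direction; an SRAS shift moves them in opposite directions.
Here P and Y moved in the same direction, so the AD curve shifted.
Since Y fell, AD shifted left.

AD shifted left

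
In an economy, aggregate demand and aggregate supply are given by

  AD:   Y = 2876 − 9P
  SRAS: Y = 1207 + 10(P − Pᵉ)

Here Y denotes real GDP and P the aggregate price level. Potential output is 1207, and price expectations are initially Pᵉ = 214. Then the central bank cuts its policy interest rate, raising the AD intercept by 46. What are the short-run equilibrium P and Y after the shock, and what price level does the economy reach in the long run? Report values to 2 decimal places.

Short run: P = 202.89, Y = 1095.95. Long run: P = 190.56.

AD shifts right: new AD is Y = 2922 − 9P. With Pᵉ = 214, SRAS is Y = 10P − 933.
Short run: 2922 − 9P = 10P − 933 gives 3855 = 19P, so P = 202.89 and Y = 2922 − 9P = 1095.95.
Y = 1095.95 is below potential 1207; expectations adjust and SRAS shifts right until Y = 1207.
Long run: on the new AD curve, 1207 = 2922 − 9P gives P = 190.56.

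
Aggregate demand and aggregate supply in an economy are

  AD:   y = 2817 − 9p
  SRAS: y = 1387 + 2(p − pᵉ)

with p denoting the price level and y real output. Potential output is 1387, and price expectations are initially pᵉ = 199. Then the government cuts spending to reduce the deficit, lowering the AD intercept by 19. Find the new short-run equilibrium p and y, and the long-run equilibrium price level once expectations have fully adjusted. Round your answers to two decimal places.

Short run: p = 164.45, y = 1317.91. Long run: p = 156.78.

AD shifts left: new AD is y = 2798 − 9p. With pᵉ = 199, SRAS is y = 989 + 2p.
Short run: 2798 − 9p = 989 + 2p gives 1809 = 11p, so p = 164.45 and y = 2798 − 9p = 1317.91.
y = 1317.91 is below potential 1387; expectations adjust and SRAS shifts right until y = 1387.
Long run: on the new AD curve, 1387 = 2798 − 9p gives p = 156.78.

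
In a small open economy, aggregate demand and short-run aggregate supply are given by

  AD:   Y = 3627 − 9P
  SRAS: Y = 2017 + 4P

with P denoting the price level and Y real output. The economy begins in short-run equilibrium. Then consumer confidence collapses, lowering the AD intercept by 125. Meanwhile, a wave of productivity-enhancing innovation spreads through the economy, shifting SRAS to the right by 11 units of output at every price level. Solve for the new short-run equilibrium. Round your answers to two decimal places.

After both shocks: AD is Y = 3502 − 9P and SRAS is Y = 2028 + 4P.
Setting them equal: 1474 = 13P, so P = 113.38.
Substituting into AD, Y = 2481.54.

P = 113.38, Y = 2481.54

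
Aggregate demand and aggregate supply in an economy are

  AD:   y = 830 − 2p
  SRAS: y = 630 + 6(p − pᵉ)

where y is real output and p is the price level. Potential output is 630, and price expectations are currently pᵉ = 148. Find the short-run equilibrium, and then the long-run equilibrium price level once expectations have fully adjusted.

Short run: with pᵉ = 148, SRAS is y = 6p − 258. Setting AD = SRAS gives 1088 = 8p, so p = 136 and y = 830 − 2·136 = 558.
Output 558 is below potential 630, so over time expected prices fall and SRAS shifts right until y returns to 630.
Long run: y = 630 on the AD curve gives 630 = 830 − 2p, so p = 100.

Short run: p = 136, y = 558. Long run: p = 100.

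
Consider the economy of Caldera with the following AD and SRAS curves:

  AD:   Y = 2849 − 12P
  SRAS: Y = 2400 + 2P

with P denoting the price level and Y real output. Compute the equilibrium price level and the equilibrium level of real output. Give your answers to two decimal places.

P = 32.07, Y = 2464.14

Set AD = SRAS: 2849 − 12P = 2400 + 2P, so 449 = 14P and P = 32.07.
Substituting into AD, Y = 2849 − 12P = 2464.14.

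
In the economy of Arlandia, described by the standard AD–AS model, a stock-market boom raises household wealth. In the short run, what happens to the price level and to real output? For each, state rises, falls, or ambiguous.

This is a positive demand shock: AD shifts right.
Moving along the upward-sloping SRAS curve, P rises and Y rises.

Price level: rises; output: rises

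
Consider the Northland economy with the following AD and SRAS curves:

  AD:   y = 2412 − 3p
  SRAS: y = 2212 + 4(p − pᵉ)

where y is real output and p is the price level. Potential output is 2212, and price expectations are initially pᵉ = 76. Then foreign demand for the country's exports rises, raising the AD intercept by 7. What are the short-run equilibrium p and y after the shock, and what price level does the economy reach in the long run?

Short run: p = 73, y = 2200. Long run: p = 69.

AD shifts right: new AD is y = 2419 − 3p. With pᵉ = 76, SRAS is y = 1908 + 4p.
Short run: 2419 − 3p = 1908 + 4p gives 511 = 7p, so p = 73 and y = 2419 − 3·73 = 2200.
y = 2200 is below potential 2212; expectations adjust and SRAS shifts right until y = 2212.
Long run: on the new AD curve, 2212 = 2419 − 3p gives p = 69.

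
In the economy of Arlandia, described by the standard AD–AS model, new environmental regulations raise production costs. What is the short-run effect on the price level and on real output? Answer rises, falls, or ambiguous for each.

This is an adverse supply shock: SRAS shifts left.
Moving along the downward-sloping AD curve, P rises and Y falls.

Price level: rises; output: falls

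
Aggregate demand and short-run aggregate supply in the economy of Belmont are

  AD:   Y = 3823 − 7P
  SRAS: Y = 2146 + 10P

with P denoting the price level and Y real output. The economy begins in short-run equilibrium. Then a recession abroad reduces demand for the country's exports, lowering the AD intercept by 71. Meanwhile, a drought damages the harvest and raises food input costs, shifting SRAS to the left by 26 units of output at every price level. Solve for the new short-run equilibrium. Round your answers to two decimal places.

After both shocks: AD is Y = 3752 − 7P and SRAS is Y = 2120 + 10P.
Setting them equal: 1632 = 17P, so P = 96.00.
Substituting into AD, Y = 3080.00.

P = 96.00, Y = 3080.00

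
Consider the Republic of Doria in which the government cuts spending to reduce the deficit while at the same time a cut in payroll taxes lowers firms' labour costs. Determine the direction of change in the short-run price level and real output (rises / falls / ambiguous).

Price level: falls; output: ambiguous

The first event is a negative demand shock: AD shifts left, which by itself pushes P down and Y down.
The second is a favourable supply shock: SRAS shifts right, which by itself pushes P down and Y up.
Both shocks push P down, so P falls. The two shocks push Y in opposite directions, so the effect on Y is ambiguous.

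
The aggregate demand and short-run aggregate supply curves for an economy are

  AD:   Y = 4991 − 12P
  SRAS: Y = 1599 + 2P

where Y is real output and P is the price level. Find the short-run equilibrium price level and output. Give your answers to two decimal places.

P = 242.29, Y = 2083.57

Set AD = SRAS: 4991 − 12P = 1599 + 2P, so 3392 = 14P and P = 242.29.
Substituting into AD, Y = 4991 − 12P = 2083.57.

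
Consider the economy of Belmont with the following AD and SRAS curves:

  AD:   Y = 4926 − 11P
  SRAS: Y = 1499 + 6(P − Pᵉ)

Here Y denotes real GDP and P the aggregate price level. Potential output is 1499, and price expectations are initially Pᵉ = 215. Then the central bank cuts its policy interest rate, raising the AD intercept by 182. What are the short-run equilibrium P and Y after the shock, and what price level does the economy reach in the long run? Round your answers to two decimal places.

Short run: P = 288.18, Y = 1938.06. Long run: P = 328.09.

AD shifts right: new AD is Y = 5108 − 11P. With Pᵉ = 215, SRAS is Y = 209 + 6P.
Short run: 5108 − 11P = 209 + 6P gives 4899 = 17P, so P = 288.18 and Y = 5108 − 11P = 1938.06.
Y = 1938.06 is above potential 1499; expectations adjust and SRAS shifts left until Y = 1499.
Long run: on the new AD curve, 1499 = 5108 − 11P gives P = 328.09.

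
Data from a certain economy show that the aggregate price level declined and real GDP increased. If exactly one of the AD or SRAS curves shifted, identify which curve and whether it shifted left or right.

P fell and Y rose. An AD shift moves P and Y in the same direction; an SRAS shift moves them in opposite directions.
Here P and Y moved in opposite directions, so the SRAS curve shifted.
Since Y rose, SRAS shifted right.

SRAS shifted right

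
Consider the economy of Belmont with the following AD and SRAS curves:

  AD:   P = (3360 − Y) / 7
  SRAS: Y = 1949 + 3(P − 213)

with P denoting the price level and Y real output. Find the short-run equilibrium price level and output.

Write SRAS as Y = 1949 + 3P − 639 = 1310 + 3P.
Rearrange AD to Y = 3360 − 7P.
Set AD = SRAS: 3360 − 7P = 1310 + 3P, so 2050 = 10P and P = 205.
Then Y = 3360 − 7·205 = 1925.

P = 205, Y = 1925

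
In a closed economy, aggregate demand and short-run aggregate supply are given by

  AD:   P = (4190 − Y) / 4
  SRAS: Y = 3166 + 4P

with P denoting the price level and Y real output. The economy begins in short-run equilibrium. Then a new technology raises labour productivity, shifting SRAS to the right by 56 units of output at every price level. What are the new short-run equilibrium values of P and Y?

P = 121, Y = 3706

This is a positive supply shock: SRAS shifts right.
New SRAS: Y = 3222 + 4P.
Set AD = SRAS: 4190 − 4P = 3222 + 4P, so 968 = 8P and P = 121.
Y = 4190 − 4·121 = 3706.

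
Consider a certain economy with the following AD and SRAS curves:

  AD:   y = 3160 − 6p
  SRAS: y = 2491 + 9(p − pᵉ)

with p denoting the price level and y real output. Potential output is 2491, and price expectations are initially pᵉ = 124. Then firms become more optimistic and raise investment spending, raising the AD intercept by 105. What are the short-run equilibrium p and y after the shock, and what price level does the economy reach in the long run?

AD shifts right: new AD is y = 3265 − 6p. With pᵉ = 124, SRAS is y = 1375 + 9p.
Short run: 3265 − 6p = 1375 + 9p gives 1890 = 15p, so p = 126 and y = 3265 − 6·126 = 2509.
y = 2509 is above potential 2491; expectations adjust and SRAS shifts left until y = 2491.
Long run: on the new AD curve, 2491 = 3265 − 6p gives p = 129.

Short run: p = 126, y = 2509. Long run: p = 129.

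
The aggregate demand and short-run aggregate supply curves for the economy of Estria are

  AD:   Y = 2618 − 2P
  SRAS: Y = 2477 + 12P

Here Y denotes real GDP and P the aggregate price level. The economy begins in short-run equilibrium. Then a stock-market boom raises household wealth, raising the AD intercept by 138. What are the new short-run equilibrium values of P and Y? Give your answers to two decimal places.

P = 19.93, Y = 2716.14

This is a positive demand shock: AD shifts right.
New AD: Y = 2756 − 2P.
Set AD = SRAS: 2756 − 2P = 2477 + 12P, so 279 = 14P and P = 19.93.
Substituting into AD, Y = 2716.14.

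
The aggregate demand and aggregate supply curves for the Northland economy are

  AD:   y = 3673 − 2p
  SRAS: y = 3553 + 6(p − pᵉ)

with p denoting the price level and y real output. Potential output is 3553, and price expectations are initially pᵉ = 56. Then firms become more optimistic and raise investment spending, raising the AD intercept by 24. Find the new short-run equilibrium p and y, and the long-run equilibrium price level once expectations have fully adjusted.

Short run: p = 60, y = 3577. Long run: p = 72.

AD shifts right: new AD is y = 3697 − 2p. With pᵉ = 56, SRAS is y = 3217 + 6p.
Short run: 3697 − 2p = 3217 + 6p gives 480 = 8p, so p = 60 and y = 3697 − 2·60 = 3577.
y = 3577 is above potential 3553; expectations adjust and SRAS shifts left until y = 3553.
Long run: on the new AD curve, 3553 = 3697 − 2p gives p = 72.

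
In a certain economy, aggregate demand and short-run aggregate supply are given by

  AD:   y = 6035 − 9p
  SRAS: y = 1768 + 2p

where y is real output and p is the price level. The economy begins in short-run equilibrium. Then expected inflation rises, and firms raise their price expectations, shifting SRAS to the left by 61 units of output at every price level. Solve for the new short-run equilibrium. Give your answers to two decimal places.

This is a negative supply shock: SRAS shifts left.
New SRAS: y = 1707 + 2p.
Set AD = SRAS: 6035 − 9p = 1707 + 2p, so 4328 = 11p and p = 393.45.
Substituting into AD, y = 2493.91.

p = 393.45, y = 2493.91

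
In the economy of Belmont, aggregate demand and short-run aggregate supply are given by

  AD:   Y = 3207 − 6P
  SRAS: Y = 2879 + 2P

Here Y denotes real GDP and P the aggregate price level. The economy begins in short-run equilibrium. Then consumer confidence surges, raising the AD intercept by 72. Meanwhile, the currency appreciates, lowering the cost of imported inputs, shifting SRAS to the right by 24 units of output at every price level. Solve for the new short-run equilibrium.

P = 47, Y = 2997

After both shocks: AD is Y = 3279 − 6P and SRAS is Y = 2903 + 2P.
Setting them equal: 376 = 8P, so P = 47.
Y = 3279 − 6·47 = 2997.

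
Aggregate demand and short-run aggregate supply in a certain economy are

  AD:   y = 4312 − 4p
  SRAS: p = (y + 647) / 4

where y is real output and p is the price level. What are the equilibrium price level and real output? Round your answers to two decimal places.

Rearrange SRAS to y = 4p − 647.
Set AD = SRAS: 4312 − 4p = 4p − 647, so 4959 = 8p and p = 619.88.
Substituting into AD, y = 4312 − 4p = 1832.50.

p = 619.88, y = 1832.50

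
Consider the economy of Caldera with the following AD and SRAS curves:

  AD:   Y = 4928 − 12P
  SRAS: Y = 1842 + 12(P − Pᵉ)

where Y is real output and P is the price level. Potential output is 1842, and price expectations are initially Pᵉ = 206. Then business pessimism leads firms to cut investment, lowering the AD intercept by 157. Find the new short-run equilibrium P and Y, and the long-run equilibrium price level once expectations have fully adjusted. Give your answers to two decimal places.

Short run: P = 225.04, Y = 2070.50. Long run: P = 244.08.

AD shifts left: new AD is Y = 4771 − 12P. With Pᵉ = 206, SRAS is Y = 12P − 630.
Short run: 4771 − 12P = 12P − 630 gives 5401 = 24P, so P = 225.04 and Y = 4771 − 12P = 2070.50.
Y = 2070.50 is above potential 1842; expectations adjust and SRAS shifts left until Y = 1842.
Long run: on the new AD curve, 1842 = 4771 − 12P gives P = 244.08.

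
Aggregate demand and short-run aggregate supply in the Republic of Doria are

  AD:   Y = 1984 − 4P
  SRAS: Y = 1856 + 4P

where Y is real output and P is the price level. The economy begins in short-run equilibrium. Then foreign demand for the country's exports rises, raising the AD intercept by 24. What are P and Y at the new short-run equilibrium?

P = 19, Y = 1932

This is a positive demand shock: AD shifts right.
New AD: Y = 2008 − 4P.
Set AD = SRAS: 2008 − 4P = 1856 + 4P, so 152 = 8P and P = 19.
Y = 2008 − 4·19 = 1932.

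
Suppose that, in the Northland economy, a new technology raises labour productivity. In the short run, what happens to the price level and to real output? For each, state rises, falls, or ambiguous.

Price level: falls; output: rises

This is a favourable supply shock: SRAS shifts right.
Moving along the downward-sloping AD curve, P falls and Y rises.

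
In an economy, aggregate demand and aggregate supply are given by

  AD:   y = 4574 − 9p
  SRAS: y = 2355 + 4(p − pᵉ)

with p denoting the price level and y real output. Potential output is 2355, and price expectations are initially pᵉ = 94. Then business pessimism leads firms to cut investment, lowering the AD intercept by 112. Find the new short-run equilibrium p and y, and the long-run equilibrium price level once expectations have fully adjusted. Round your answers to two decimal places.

AD shifts left: new AD is y = 4462 − 9p. With pᵉ = 94, SRAS is y = 1979 + 4p.
Short run: 4462 − 9p = 1979 + 4p gives 2483 = 13p, so p = 191.00 and y = 4462 − 9p = 2743.00.
y = 2743.00 is above potential 2355; expectations adjust and SRAS shifts left until y = 2355.
Long run: on the new AD curve, 2355 = 4462 − 9p gives p = 234.11.

Short run: p = 191.00, y = 2743.00. Long run: p = 234.11.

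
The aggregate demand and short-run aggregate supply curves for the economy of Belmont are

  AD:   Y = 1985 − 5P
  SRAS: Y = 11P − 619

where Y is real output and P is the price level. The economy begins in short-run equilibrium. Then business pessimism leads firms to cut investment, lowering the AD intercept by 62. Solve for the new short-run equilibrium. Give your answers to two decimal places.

P = 158.88, Y = 1128.63

This is a negative demand shock: AD shifts left.
New AD: Y = 1923 − 5P.
Set AD = SRAS: 1923 − 5P = 11P − 619, so 2542 = 16P and P = 158.88.
Substituting into AD, Y = 1128.63.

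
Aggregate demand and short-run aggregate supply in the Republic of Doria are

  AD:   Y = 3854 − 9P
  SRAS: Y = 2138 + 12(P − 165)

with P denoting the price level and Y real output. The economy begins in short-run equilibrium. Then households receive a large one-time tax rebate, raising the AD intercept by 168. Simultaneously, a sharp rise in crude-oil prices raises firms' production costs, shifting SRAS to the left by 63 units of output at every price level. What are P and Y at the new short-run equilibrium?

P = 187, Y = 2339

After both shocks: AD is Y = 4022 − 9P and SRAS is Y = 95 + 12P.
Setting them equal: 3927 = 21P, so P = 187.
Y = 4022 − 9·187 = 2339.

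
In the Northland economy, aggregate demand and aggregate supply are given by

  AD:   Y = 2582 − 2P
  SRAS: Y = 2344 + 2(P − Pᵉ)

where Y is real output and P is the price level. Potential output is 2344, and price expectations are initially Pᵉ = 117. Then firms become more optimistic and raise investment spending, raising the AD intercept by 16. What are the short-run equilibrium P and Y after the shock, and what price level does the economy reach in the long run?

Short run: P = 122, Y = 2354. Long run: P = 127.

AD shifts right: new AD is Y = 2598 − 2P. With Pᵉ = 117, SRAS is Y = 2110 + 2P.
Short run: 2598 − 2P = 2110 + 2P gives 488 = 4P, so P = 122 and Y = 2598 − 2·122 = 2354.
Y = 2354 is above potential 2344; expectations adjust and SRAS shifts left until Y = 2344.
Long run: on the new AD curve, 2344 = 2598 − 2P gives P = 127.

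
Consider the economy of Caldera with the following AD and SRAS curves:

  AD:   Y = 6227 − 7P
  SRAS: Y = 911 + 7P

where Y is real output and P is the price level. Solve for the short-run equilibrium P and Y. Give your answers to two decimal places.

P = 379.71, Y = 3569.00

Set AD = SRAS: 6227 − 7P = 911 + 7P, so 5316 = 14P and P = 379.71.
Substituting into AD, Y = 6227 − 7P = 3569.00.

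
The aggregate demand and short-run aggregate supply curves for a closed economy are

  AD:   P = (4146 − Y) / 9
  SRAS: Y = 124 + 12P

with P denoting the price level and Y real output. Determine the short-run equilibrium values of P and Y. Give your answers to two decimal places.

Rearrange AD to Y = 4146 − 9P.
Set AD = SRAS: 4146 − 9P = 124 + 12P, so 4022 = 21P and P = 191.52.
Substituting into AD, Y = 4146 − 9P = 2422.29.

P = 191.52, Y = 2422.29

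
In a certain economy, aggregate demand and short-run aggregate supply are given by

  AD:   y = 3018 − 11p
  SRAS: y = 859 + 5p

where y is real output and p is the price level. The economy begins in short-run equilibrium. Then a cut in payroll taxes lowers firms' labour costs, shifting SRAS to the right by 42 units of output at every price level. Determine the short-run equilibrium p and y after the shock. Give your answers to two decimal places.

p = 132.31, y = 1562.56

This is a positive supply shock: SRAS shifts right.
New SRAS: y = 901 + 5p.
Set AD = SRAS: 3018 − 11p = 901 + 5p, so 2117 = 16p and p = 132.31.
Substituting into AD, y = 1562.56.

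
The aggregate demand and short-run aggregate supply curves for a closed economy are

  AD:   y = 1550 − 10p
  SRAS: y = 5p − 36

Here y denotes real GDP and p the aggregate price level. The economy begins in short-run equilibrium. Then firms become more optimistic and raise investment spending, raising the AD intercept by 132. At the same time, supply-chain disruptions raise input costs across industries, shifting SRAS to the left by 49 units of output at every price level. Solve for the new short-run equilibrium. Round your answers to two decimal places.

After both shocks: AD is y = 1682 − 10p and SRAS is y = 5p − 85.
Setting them equal: 1767 = 15p, so p = 117.80.
Substituting into AD, y = 504.00.

p = 117.80, y = 504.00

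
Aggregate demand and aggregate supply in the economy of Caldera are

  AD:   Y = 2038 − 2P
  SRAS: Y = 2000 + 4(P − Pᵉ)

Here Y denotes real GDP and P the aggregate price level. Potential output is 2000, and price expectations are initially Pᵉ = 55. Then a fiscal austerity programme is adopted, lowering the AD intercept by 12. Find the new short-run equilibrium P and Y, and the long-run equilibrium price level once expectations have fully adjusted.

AD shifts left: new AD is Y = 2026 − 2P. With Pᵉ = 55, SRAS is Y = 1780 + 4P.
Short run: 2026 − 2P = 1780 + 4P gives 246 = 6P, so P = 41 and Y = 2026 − 2·41 = 1944.
Y = 1944 is below potential 2000; expectations adjust and SRAS shifts right until Y = 2000.
Long run: on the new AD curve, 2000 = 2026 − 2P gives P = 13.

Short run: P = 41, Y = 1944. Long run: P = 13.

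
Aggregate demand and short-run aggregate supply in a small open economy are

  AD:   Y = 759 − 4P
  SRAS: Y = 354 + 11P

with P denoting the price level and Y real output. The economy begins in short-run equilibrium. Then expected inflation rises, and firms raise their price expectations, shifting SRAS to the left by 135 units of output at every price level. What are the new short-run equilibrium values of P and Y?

P = 36, Y = 615

This is a negative supply shock: SRAS shifts left.
New SRAS: Y = 219 + 11P.
Set AD = SRAS: 759 − 4P = 219 + 11P, so 540 = 15P and P = 36.
Y = 759 − 4·36 = 615.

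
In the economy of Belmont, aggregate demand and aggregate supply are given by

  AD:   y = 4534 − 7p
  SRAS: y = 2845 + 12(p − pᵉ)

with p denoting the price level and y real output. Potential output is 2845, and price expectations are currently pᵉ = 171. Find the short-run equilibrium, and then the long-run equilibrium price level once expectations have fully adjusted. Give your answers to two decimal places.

Short run: p = 196.89, y = 3155.74. Long run: p = 241.29.

Short run: with pᵉ = 171, SRAS is y = 793 + 12p. Setting AD = SRAS gives 3741 = 19p, so p = 196.89 and y = 4534 − 7p = 3155.74.
Output 3155.74 is above potential 2845, so over time expected prices rise and SRAS shifts left until y returns to 2845.
Long run: y = 2845 on the AD curve gives 2845 = 4534 − 7p, so p = 241.29.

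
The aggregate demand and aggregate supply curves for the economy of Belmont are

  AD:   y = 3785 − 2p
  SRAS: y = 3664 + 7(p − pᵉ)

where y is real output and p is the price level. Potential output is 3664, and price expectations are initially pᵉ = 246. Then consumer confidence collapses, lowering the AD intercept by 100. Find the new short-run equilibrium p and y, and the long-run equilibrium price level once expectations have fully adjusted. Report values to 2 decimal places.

AD shifts left: new AD is y = 3685 − 2p. With pᵉ = 246, SRAS is y = 1942 + 7p.
Short run: 3685 − 2p = 1942 + 7p gives 1743 = 9p, so p = 193.67 and y = 3685 − 2p = 3297.67.
y = 3297.67 is below potential 3664; expectations adjust and SRAS shifts right until y = 3664.
Long run: on the new AD curve, 3664 = 3685 − 2p gives p = 10.50.

Short run: p = 193.67, y = 3297.67. Long run: p = 10.50.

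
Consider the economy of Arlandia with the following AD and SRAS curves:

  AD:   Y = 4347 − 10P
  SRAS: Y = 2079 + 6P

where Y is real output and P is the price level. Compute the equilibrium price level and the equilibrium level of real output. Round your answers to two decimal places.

P = 141.75, Y = 2929.50

Set AD = SRAS: 4347 − 10P = 2079 + 6P, so 2268 = 16P and P = 141.75.
Substituting into AD, Y = 4347 − 10P = 2929.50.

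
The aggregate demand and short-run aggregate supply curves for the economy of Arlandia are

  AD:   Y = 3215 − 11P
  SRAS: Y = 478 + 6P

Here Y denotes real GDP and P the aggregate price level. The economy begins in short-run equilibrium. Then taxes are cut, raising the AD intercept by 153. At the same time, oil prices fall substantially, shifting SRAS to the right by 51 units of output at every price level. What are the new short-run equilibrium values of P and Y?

P = 167, Y = 1531

After both shocks: AD is Y = 3368 − 11P and SRAS is Y = 529 + 6P.
Setting them equal: 2839 = 17P, so P = 167.
Y = 3368 − 11·167 = 1531.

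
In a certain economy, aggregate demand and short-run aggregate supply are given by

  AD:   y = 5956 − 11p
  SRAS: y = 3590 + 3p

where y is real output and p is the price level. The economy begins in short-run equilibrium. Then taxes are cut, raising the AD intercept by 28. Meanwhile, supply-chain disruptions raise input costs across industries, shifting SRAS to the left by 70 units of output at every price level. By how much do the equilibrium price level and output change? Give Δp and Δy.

Δp = +7, Δy = -49

After both shocks: AD is y = 5984 − 11p and SRAS is y = 3520 + 3p.
Setting them equal: 2464 = 14p, so p = 176.
y = 5984 − 11·176 = 4048.
Initially p = 169, y = 4097, so Δp = +7 and Δy = -49.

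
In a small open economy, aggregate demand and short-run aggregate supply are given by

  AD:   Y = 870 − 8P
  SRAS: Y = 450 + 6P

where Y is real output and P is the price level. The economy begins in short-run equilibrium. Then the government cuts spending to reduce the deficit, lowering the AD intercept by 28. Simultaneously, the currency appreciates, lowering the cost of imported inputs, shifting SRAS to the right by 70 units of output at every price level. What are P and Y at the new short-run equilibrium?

P = 23, Y = 658

After both shocks: AD is Y = 842 − 8P and SRAS is Y = 520 + 6P.
Setting them equal: 322 = 14P, so P = 23.
Y = 842 − 8·23 = 658.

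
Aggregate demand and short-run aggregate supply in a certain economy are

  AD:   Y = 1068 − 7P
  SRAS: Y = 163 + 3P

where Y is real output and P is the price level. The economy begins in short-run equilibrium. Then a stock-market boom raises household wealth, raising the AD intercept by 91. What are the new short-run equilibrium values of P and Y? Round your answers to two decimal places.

P = 99.60, Y = 461.80

This is a positive demand shock: AD shifts right.
New AD: Y = 1159 − 7P.
Set AD = SRAS: 1159 − 7P = 163 + 3P, so 996 = 10P and P = 99.60.
Substituting into AD, Y = 461.80.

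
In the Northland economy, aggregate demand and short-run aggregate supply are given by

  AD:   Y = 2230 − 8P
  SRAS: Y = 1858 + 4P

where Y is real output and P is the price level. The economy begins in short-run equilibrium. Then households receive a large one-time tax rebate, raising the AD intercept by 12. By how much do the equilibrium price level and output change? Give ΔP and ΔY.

ΔP = +1, ΔY = +4

This is a positive demand shock: AD shifts right.
New AD: Y = 2242 − 8P.
Set AD = SRAS: 2242 − 8P = 1858 + 4P, so 384 = 12P and P = 32.
Y = 2242 − 8·32 = 1986.
Initially P = 31, Y = 1982, so ΔP = +1 and ΔY = +4.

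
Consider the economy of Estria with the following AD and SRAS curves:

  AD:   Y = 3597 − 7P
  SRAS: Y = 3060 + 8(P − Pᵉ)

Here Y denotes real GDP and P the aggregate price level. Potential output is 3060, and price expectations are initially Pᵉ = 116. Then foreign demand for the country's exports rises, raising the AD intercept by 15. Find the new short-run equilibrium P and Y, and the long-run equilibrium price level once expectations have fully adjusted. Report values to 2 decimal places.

Short run: P = 98.67, Y = 2921.33. Long run: P = 78.86.

AD shifts right: new AD is Y = 3612 − 7P. With Pᵉ = 116, SRAS is Y = 2132 + 8P.
Short run: 3612 − 7P = 2132 + 8P gives 1480 = 15P, so P = 98.67 and Y = 3612 − 7P = 2921.33.
Y = 2921.33 is below potential 3060; expectations adjust and SRAS shifts right until Y = 3060.
Long run: on the new AD curve, 3060 = 3612 − 7P gives P = 78.86.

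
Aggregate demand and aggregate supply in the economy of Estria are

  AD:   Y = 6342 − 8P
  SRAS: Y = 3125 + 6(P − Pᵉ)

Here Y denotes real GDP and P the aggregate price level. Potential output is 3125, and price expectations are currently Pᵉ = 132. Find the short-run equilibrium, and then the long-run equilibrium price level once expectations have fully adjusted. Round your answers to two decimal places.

Short run: P = 286.36, Y = 4051.14. Long run: P = 402.13.

Short run: with Pᵉ = 132, SRAS is Y = 2333 + 6P. Setting AD = SRAS gives 4009 = 14P, so P = 286.36 and Y = 6342 − 8P = 4051.14.
Output 4051.14 is above potential 3125, so over time expected prices rise and SRAS shifts left until Y returns to 3125.
Long run: Y = 3125 on the AD curve gives 3125 = 6342 − 8P, so P = 402.13.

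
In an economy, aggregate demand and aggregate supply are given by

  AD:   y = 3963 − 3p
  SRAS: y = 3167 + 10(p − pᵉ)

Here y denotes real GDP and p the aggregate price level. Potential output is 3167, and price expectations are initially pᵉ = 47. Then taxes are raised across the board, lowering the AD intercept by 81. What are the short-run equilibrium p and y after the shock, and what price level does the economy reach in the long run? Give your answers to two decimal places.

AD shifts left: new AD is y = 3882 − 3p. With pᵉ = 47, SRAS is y = 2697 + 10p.
Short run: 3882 − 3p = 2697 + 10p gives 1185 = 13p, so p = 91.15 and y = 3882 − 3p = 3608.54.
y = 3608.54 is above potential 3167; expectations adjust and SRAS shifts left until y = 3167.
Long run: on the new AD curve, 3167 = 3882 − 3p gives p = 238.33.

Short run: p = 91.15, y = 3608.54. Long run: p = 238.33.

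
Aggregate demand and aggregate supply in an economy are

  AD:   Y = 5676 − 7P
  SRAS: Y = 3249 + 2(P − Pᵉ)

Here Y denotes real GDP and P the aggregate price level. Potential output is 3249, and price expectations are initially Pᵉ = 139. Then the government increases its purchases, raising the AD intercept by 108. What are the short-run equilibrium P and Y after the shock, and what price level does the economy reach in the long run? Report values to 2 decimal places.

Short run: P = 312.56, Y = 3596.11. Long run: P = 362.14.

AD shifts right: new AD is Y = 5784 − 7P. With Pᵉ = 139, SRAS is Y = 2971 + 2P.
Short run: 5784 − 7P = 2971 + 2P gives 2813 = 9P, so P = 312.56 and Y = 5784 − 7P = 3596.11.
Y = 3596.11 is above potential 3249; expectations adjust and SRAS shifts left until Y = 3249.
Long run: on the new AD curve, 3249 = 5784 − 7P gives P = 362.14.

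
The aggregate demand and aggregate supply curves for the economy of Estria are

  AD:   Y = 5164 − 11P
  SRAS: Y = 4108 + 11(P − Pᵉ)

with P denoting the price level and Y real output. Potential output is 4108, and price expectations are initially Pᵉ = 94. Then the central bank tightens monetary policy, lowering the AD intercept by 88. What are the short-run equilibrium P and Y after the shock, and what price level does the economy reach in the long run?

Short run: P = 91, Y = 4075. Long run: P = 88.

AD shifts left: new AD is Y = 5076 − 11P. With Pᵉ = 94, SRAS is Y = 3074 + 11P.
Short run: 5076 − 11P = 3074 + 11P gives 2002 = 22P, so P = 91 and Y = 5076 − 11·91 = 4075.
Y = 4075 is below potential 4108; expectations adjust and SRAS shifts right until Y = 4108.
Long run: on the new AD curve, 4108 = 5076 − 11P gives P = 88.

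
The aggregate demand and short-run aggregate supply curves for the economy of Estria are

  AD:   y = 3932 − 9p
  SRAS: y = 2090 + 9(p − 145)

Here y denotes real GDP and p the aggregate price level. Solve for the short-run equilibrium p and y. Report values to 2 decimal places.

p = 174.83, y = 2358.50

Write SRAS as y = 2090 + 9p − 1305 = 785 + 9p.
Set AD = SRAS: 3932 − 9p = 785 + 9p, so 3147 = 18p and p = 174.83.
Substituting into AD, y = 3932 − 9p = 2358.50.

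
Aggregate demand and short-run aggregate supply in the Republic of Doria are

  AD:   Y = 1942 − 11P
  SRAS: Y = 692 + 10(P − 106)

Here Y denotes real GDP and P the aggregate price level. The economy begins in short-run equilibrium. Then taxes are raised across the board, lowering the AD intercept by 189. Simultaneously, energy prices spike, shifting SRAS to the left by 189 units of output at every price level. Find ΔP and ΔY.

ΔP = +0, ΔY = -189

After both shocks: AD is Y = 1753 − 11P and SRAS is Y = 10P − 557.
Setting them equal: 2310 = 21P, so P = 110.
Y = 1753 − 11·110 = 543.
Initially P = 110, Y = 732, so ΔP = +0 and ΔY = -189.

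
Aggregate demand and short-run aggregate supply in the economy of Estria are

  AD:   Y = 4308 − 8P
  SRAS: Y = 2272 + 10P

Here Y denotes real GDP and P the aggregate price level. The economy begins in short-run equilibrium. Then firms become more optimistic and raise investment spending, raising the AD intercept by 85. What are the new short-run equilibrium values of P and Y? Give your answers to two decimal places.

This is a positive demand shock: AD shifts right.
New AD: Y = 4393 − 8P.
Set AD = SRAS: 4393 − 8P = 2272 + 10P, so 2121 = 18P and P = 117.83.
Substituting into AD, Y = 3450.33.

P = 117.83, Y = 3450.33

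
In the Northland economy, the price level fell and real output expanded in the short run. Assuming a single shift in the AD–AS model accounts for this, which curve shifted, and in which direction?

P fell and Y rose. An AD shift moves P and Y in the same direction; an SRAS shift moves them in opposite directions.
Here P and Y moved in opposite directions, so the SRAS curve shifted.
Since Y rose, SRAS shifted right.

SRAS shifted right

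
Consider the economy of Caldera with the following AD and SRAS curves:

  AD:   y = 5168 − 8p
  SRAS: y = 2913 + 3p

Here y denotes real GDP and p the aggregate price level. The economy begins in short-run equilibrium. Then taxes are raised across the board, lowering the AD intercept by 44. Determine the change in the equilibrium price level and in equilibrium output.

Δp = -4, Δy = -12

This is a negative demand shock: AD shifts left.
New AD: y = 5124 − 8p.
Set AD = SRAS: 5124 − 8p = 2913 + 3p, so 2211 = 11p and p = 201.
y = 5124 − 8·201 = 3516.
Initially p = 205, y = 3528, so Δp = -4 and Δy = -12.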